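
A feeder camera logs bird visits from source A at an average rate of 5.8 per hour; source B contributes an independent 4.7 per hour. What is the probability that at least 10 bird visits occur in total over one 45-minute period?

0.2680

Independent Poisson processes superpose: combined rate λ = 5.8 + 4.7 = 10.5 per hour.
Over the interval, μ = 10.5 × 0.75 = 7.875 (a 45-minute period = 0.75 hours).
P(N ≥ 10) = 1 − P(N ≤ 9) ≈ 0.2680.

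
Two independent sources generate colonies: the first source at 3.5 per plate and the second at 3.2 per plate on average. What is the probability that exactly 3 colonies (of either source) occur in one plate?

Independent Poisson processes superpose: combined rate λ = 3.5 + 3.2 = 6.7 per plate.
So μ = 6.7.
P(N = 3) = e^(−6.7) · 6.7^3/3! ≈ 0.0617.

0.0617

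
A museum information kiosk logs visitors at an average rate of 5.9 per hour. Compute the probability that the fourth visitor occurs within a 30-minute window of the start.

0.3416

Over the interval, μ = 5.9 × 0.5 = 2.95 (a 30-minute window = 0.5 hours).
The fourth arrival falls in the interval iff at least 4 events occur there: P(S_4 ≤ t) = P(N ≥ 4) = 1 − P(N ≤ 3) ≈ 0.3416.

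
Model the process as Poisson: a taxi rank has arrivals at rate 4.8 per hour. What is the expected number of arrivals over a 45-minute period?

3.6

E[N] = λt = 4.8 × 0.75 = 3.6 (a 45-minute period = 0.75 hours).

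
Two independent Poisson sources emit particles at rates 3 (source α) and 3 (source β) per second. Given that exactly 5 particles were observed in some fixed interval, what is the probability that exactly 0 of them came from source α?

0.0312

Given the total, each event is independently from source α with probability p = λ_α/(λ_α+λ_β) = 3/6 = 0.5000.
So K ~ Binomial(5, 3/6): P(K = 0) = C(5,0) · (3/6)^0 · (3/6)^5 ≈ 0.0312.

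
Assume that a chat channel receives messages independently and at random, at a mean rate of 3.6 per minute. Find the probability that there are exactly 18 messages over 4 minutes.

Over the interval, μ = 3.6 × 4 = 14.4 (4 minutes).
P(N = 18) = e^(−μ) μ^18/18! = e^(−14.4) · 14.4^18/6402373705728000 ≈ 0.0617.

0.0617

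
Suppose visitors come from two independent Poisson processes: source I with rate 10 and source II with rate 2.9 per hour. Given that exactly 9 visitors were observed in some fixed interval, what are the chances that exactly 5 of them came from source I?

0.0901

Given the total, each event is independently from source I with probability p = λ_I/(λ_I+λ_II) = 10/12.9 ≈ 0.7752.
So K ~ Binomial(9, 10/12.9): P(K = 5) = C(9,5) · (10/12.9)^5 · (2.9/12.9)^4 ≈ 0.0901.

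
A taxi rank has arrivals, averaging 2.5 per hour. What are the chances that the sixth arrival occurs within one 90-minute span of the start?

0.1771

Over the interval, μ = 2.5 × 1.5 = 3.75 (a 90-minute span = 1.5 hours).
The sixth arrival falls in the interval iff at least 6 events occur there: P(S_6 ≤ t) = P(N ≥ 6) = 1 − P(N ≤ 5) ≈ 0.1771.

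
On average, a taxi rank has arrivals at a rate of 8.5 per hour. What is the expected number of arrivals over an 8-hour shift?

68

E[N] = λt = 8.5 × 8 = 68 (an 8-hour shift = 8 hours).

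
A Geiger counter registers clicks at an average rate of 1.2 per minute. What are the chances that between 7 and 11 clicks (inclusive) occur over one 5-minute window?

Over the interval, μ = 1.2 × 5 = 6 (a 5-minute window = 5 minutes).
P(7 ≤ N ≤ 11) = Σ_{j=7}^{11} e^(−6) · 6^j/j! ≈ 0.3736.

0.3736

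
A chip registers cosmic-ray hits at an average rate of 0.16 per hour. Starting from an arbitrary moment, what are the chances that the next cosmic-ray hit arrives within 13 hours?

Inter-arrival times are exponential with rate λ = 0.16 per hour.
P(T ≤ 13) = 1 − e^(−λt) = 1 − e^(−0.16 × 13) = 1 − e^(−2.08) ≈ 0.8751.

0.8751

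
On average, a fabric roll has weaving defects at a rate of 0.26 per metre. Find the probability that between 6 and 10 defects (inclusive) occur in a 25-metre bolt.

Over the interval, μ = 0.26 × 25 = 6.5 (a 25-metre bolt = 25 metres).
P(6 ≤ N ≤ 10) = Σ_{j=6}^{10} e^(−6.5) · 6.5^j/j! ≈ 0.5641.

0.5641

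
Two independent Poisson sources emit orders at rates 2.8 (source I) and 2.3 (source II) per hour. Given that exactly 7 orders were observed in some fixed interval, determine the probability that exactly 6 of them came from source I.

Given the total, each event is independently from source I with probability p = λ_I/(λ_I+λ_II) = 2.8/5.1 ≈ 0.5490.
So K ~ Binomial(7, 2.8/5.1): P(K = 6) = C(7,6) · (2.8/5.1)^6 · (2.3/5.1)^1 ≈ 0.0865.

0.0865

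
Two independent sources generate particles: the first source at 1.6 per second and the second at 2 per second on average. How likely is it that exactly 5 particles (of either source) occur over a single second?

0.1377

Independent Poisson processes superpose: combined rate λ = 1.6 + 2 = 3.6 per second.
So μ = 3.6.
P(N = 5) = e^(−3.6) · 3.6^5/5! ≈ 0.1377.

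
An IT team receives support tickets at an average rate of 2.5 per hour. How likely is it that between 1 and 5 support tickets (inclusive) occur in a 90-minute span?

0.7994

Over the interval, μ = 2.5 × 1.5 = 3.75 (a 90-minute span = 1.5 hours).
P(1 ≤ N ≤ 5) = Σ_{j=1}^{5} e^(−3.75) · 3.75^j/j! ≈ 0.7994.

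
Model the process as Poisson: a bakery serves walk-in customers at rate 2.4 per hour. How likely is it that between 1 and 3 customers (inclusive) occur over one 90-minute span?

0.4879

Over the interval, μ = 2.4 × 1.5 = 3.6 (a 90-minute span = 1.5 hours).
P(1 ≤ N ≤ 3) = Σ_{j=1}^{3} e^(−3.6) · 3.6^j/j! ≈ 0.4879.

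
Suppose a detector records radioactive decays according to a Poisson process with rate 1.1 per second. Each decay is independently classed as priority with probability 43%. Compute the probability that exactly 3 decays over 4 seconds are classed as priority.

Thinning: the decays that are classed as priority themselves form a Poisson process with rate 0.43 × 1.1 = 0.473 per second.
Over the interval, μ = 0.473 × 4 = 1.892 (4 seconds).
P(N = 3) = e^(−1.892) · 1.892^3/3! ≈ 0.1702.

0.1702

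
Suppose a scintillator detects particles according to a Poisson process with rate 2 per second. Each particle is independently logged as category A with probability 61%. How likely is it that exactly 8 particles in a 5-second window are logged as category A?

Thinning: the particles that are logged as category A themselves form a Poisson process with rate 0.61 × 2 = 1.22 per second.
Over the interval, μ = 1.22 × 5 = 6.1 (a 5-second window = 5 seconds).
P(N = 8) = e^(−6.1) · 6.1^8/8! ≈ 0.1066.

0.1066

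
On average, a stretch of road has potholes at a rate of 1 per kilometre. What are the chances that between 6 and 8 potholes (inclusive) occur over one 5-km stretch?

0.3159

Over the interval, μ = 1 × 5 = 5 (a 5-km stretch = 5 kilometres).
P(6 ≤ N ≤ 8) = Σ_{j=6}^{8} e^(−5) · 5^j/j! ≈ 0.3159.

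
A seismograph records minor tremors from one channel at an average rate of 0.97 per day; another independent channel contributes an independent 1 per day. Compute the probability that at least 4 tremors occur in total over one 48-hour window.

Independent Poisson processes superpose: combined rate λ = 0.97 + 1 = 1.97 per day.
Over the interval, μ = 1.97 × 2 = 3.94 (a 48-hour window = 2 days).
P(N ≥ 4) = 1 − P(N ≤ 3) ≈ 0.5547.

0.5547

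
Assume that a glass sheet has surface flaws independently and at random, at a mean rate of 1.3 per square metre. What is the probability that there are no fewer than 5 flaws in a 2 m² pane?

Over the interval, μ = 1.3 × 2 = 2.6 (a 2 m² pane = 2 square metres).
P(N ≥ 5) = 1 − P(N ≤ 4) = 1 − Σ_{j=0}^{4} e^(−μ) μ^j/j! ≈ 0.1226.

0.1226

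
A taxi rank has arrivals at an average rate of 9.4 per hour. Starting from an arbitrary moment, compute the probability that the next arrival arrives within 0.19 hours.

0.8324

Inter-arrival times are exponential with rate λ = 9.4 per hour.
P(T ≤ 0.19) = 1 − e^(−λt) = 1 − e^(−9.4 × 0.19) = 1 − e^(−1.786) ≈ 0.8324.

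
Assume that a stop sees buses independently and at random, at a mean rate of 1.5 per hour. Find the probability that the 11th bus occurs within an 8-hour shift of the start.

0.6528

Over the interval, μ = 1.5 × 8 = 12 (an 8-hour shift = 8 hours).
The 11th arrival falls in the interval iff at least 11 events occur there: P(S_11 ≤ t) = P(N ≥ 11) = 1 − P(N ≤ 10) ≈ 0.6528.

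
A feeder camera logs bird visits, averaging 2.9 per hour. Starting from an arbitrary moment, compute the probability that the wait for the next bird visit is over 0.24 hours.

The wait for the next event is exponential with rate λ = 2.9 per hour.
P(T > 0.24) = e^(−λt) = e^(−2.9 × 0.24) = e^(−0.696) ≈ 0.4986.

0.4986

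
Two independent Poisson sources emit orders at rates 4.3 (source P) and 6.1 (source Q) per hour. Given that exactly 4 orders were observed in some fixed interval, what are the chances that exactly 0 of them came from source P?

Given the total, each event is independently from source P with probability p = λ_P/(λ_P+λ_Q) = 4.3/10.4 ≈ 0.4135.
So K ~ Binomial(4, 4.3/10.4): P(K = 0) = C(4,0) · (4.3/10.4)^0 · (6.1/10.4)^4 ≈ 0.1184.

0.1184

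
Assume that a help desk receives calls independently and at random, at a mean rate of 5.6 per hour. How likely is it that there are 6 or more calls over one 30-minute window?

Over the interval, μ = 5.6 × 0.5 = 2.8 (a 30-minute window = 0.5 hours).
P(N ≥ 6) = 1 − P(N ≤ 5) = 1 − Σ_{j=0}^{5} e^(−μ) μ^j/j! ≈ 0.0651.

0.0651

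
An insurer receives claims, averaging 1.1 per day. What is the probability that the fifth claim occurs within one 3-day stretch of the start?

0.2374

Over the interval, μ = 1.1 × 3 = 3.3 (a 3-day stretch = 3 days).
The fifth arrival falls in the interval iff at least 5 events occur there: P(S_5 ≤ t) = P(N ≥ 5) = 1 − P(N ≤ 4) ≈ 0.2374.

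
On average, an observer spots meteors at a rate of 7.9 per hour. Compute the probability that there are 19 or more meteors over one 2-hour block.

0.2413

Over the interval, μ = 7.9 × 2 = 15.8 (a 2-hour block = 2 hours).
P(N ≥ 19) = 1 − P(N ≤ 18) = 1 − Σ_{j=0}^{18} e^(−μ) μ^j/j! ≈ 0.2413.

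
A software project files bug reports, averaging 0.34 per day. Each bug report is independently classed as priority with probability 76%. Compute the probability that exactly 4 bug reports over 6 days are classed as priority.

Thinning: the bug reports that are classed as priority themselves form a Poisson process with rate 0.76 × 0.34 = 0.2584 per day.
Over the interval, μ = 0.2584 × 6 = 1.5504 (6 days).
P(N = 4) = e^(−1.5504) · 1.5504^4/4! ≈ 0.0511.

0.0511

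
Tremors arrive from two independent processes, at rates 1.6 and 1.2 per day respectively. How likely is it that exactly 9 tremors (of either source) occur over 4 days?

Independent Poisson processes superpose: combined rate λ = 1.6 + 1.2 = 2.8 per day.
Over the interval, μ = 2.8 × 4 = 11.2 (4 days).
P(N = 9) = e^(−11.2) · 11.2^9/9! ≈ 0.1045.

0.1045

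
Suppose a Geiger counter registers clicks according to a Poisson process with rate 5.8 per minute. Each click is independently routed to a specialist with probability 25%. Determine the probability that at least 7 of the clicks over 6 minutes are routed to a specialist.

0.7645

Thinning: the clicks that are routed to a specialist themselves form a Poisson process with rate 0.25 × 5.8 = 1.45 per minute.
Over the interval, μ = 1.45 × 6 = 8.7 (6 minutes).
P(N ≥ 7) = 1 − P(N ≤ 6) ≈ 0.7645.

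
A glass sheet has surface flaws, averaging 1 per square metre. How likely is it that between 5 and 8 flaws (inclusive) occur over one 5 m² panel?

0.4914

Over the interval, μ = 1 × 5 = 5 (a 5 m² panel = 5 square metres).
P(5 ≤ N ≤ 8) = Σ_{j=5}^{8} e^(−5) · 5^j/j! ≈ 0.4914.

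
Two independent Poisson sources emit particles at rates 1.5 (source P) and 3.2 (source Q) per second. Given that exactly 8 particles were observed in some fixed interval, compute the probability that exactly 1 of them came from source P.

Given the total, each event is independently from source P with probability p = λ_P/(λ_P+λ_Q) = 1.5/4.7 ≈ 0.3191.
So K ~ Binomial(8, 1.5/4.7): P(K = 1) = C(8,1) · (1.5/4.7)^1 · (3.2/4.7)^7 ≈ 0.1732.

0.1732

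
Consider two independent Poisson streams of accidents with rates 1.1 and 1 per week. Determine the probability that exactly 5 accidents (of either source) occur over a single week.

Independent Poisson processes superpose: combined rate λ = 1.1 + 1 = 2.1 per week.
So μ = 2.1.
P(N = 5) = e^(−2.1) · 2.1^5/5! ≈ 0.0417.

0.0417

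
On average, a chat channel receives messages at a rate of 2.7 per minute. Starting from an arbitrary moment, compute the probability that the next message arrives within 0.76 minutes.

0.8715

Inter-arrival times are exponential with rate λ = 2.7 per minute.
P(T ≤ 0.76) = 1 − e^(−λt) = 1 − e^(−2.7 × 0.76) = 1 − e^(−2.052) ≈ 0.8715.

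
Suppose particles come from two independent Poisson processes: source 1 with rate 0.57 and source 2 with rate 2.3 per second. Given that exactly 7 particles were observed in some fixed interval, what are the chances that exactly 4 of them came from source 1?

Given the total, each event is independently from source 1 with probability p = λ_1/(λ_1+λ_2) = 0.57/2.87 ≈ 0.1986.
So K ~ Binomial(7, 0.57/2.87): P(K = 4) = C(7,4) · (0.57/2.87)^4 · (2.3/2.87)^3 ≈ 0.0280.

0.0280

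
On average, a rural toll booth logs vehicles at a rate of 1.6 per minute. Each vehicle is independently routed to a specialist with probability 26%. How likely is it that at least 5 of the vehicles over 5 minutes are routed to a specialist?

0.0602

Thinning: the vehicles that are routed to a specialist themselves form a Poisson process with rate 0.26 × 1.6 = 0.416 per minute.
Over the interval, μ = 0.416 × 5 = 2.08 (5 minutes).
P(N ≥ 5) = 1 − P(N ≤ 4) ≈ 0.0602.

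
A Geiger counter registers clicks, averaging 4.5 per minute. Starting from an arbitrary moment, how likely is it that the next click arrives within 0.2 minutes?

0.5934

Inter-arrival times are exponential with rate λ = 4.5 per minute.
P(T ≤ 0.2) = 1 − e^(−λt) = 1 − e^(−4.5 × 0.2) = 1 − e^(−0.9) ≈ 0.5934.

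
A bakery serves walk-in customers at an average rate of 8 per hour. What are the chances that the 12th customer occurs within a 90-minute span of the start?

0.5384

Over the interval, μ = 8 × 1.5 = 12 (a 90-minute span = 1.5 hours).
The 12th arrival falls in the interval iff at least 12 events occur there: P(S_12 ≤ t) = P(N ≥ 12) = 1 − P(N ≤ 11) ≈ 0.5384.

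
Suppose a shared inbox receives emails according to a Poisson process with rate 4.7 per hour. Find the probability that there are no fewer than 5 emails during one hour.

With mean μ = 4.7 per hour,
P(N ≥ 5) = 1 − P(N ≤ 4) = 1 − Σ_{j=0}^{4} e^(−μ) μ^j/j! ≈ 0.5054.

0.5054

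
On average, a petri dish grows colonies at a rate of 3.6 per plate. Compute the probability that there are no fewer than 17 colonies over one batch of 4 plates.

0.2796

Over the interval, μ = 3.6 × 4 = 14.4 (a batch of 4 plates = 4 plates).
P(N ≥ 17) = 1 − P(N ≤ 16) = 1 − Σ_{j=0}^{16} e^(−μ) μ^j/j! ≈ 0.2796.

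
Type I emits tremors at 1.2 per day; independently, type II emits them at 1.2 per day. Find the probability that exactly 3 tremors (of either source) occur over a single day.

Independent Poisson processes superpose: combined rate λ = 1.2 + 1.2 = 2.4 per day.
So μ = 2.4.
P(N = 3) = e^(−2.4) · 2.4^3/3! ≈ 0.2090.

0.2090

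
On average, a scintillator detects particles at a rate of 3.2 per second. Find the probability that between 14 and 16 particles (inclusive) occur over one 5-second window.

Over the interval, μ = 3.2 × 5 = 16 (a 5-second window = 5 seconds).
P(14 ≤ N ≤ 16) = Σ_{j=14}^{16} e^(−16) · 16^j/j! ≈ 0.2915.

0.2915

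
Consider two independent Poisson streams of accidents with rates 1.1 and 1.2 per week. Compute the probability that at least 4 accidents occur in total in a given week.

Independent Poisson processes superpose: combined rate λ = 1.1 + 1.2 = 2.3 per week.
So μ = 2.3.
P(N ≥ 4) = 1 − P(N ≤ 3) ≈ 0.2007.

0.2007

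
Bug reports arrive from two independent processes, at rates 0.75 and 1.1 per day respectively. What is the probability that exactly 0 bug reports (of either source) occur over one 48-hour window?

Independent Poisson processes superpose: combined rate λ = 0.75 + 1.1 = 1.85 per day.
Over the interval, μ = 1.85 × 2 = 3.7 (a 48-hour window = 2 days).
P(N = 0) = e^(−3.7) · 3.7^0/0! ≈ 0.0247.

0.0247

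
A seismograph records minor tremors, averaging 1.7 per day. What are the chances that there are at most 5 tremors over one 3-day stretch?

0.5984

Over the interval, μ = 1.7 × 3 = 5.1 (a 3-day stretch = 3 days).
P(N ≤ 5) = Σ_{j=0}^{5} e^(−μ) μ^j/j! ≈ 0.5984.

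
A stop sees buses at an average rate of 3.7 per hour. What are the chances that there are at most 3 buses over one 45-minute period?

Over the interval, μ = 3.7 × 0.75 = 2.775 (a 45-minute period = 0.75 hours).
P(N ≤ 3) = Σ_{j=0}^{3} e^(−μ) μ^j/j! ≈ 0.6975.

0.6975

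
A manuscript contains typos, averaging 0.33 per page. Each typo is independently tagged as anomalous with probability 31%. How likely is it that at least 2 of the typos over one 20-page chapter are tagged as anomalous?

0.6063

Thinning: the typos that are tagged as anomalous themselves form a Poisson process with rate 0.31 × 0.33 = 0.1023 per page.
Over the interval, μ = 0.1023 × 20 = 2.046 (a 20-page chapter = 20 pages).
P(N ≥ 2) = 1 − P(N ≤ 1) ≈ 0.6063.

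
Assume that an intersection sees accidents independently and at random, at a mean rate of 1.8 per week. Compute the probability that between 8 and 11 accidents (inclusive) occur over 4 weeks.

Over the interval, μ = 1.8 × 4 = 7.2 (4 weeks).
P(8 ≤ N ≤ 11) = Σ_{j=8}^{11} e^(−7.2) · 7.2^j/j! ≈ 0.3682.

0.3682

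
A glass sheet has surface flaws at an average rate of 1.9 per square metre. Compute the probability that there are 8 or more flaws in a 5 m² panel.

Over the interval, μ = 1.9 × 5 = 9.5 (a 5 m² panel = 5 square metres).
P(N ≥ 8) = 1 − P(N ≤ 7) = 1 − Σ_{j=0}^{7} e^(−μ) μ^j/j! ≈ 0.7313.

0.7313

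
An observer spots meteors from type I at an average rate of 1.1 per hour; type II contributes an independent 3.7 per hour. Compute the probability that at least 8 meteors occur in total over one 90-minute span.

0.4311

Independent Poisson processes superpose: combined rate λ = 1.1 + 3.7 = 4.8 per hour.
Over the interval, μ = 4.8 × 1.5 = 7.2 (a 90-minute span = 1.5 hours).
P(N ≥ 8) = 1 − P(N ≤ 7) ≈ 0.4311.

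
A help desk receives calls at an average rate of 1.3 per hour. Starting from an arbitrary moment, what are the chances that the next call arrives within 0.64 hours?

0.5648

Inter-arrival times are exponential with rate λ = 1.3 per hour.
P(T ≤ 0.64) = 1 − e^(−λt) = 1 − e^(−1.3 × 0.64) = 1 − e^(−0.832) ≈ 0.5648.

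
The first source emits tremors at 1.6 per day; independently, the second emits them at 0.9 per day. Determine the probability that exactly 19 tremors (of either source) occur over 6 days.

0.0557

Independent Poisson processes superpose: combined rate λ = 1.6 + 0.9 = 2.5 per day.
Over the interval, μ = 2.5 × 6 = 15 (6 days).
P(N = 19) = e^(−15) · 15^19/19! ≈ 0.0557.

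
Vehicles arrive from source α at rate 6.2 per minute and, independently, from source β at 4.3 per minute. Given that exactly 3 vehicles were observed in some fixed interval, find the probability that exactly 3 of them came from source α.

0.2059

Given the total, each event is independently from source α with probability p = λ_α/(λ_α+λ_β) = 6.2/10.5 ≈ 0.5905.
So K ~ Binomial(3, 6.2/10.5): P(K = 3) = C(3,3) · (6.2/10.5)^3 · (4.3/10.5)^0 ≈ 0.2059.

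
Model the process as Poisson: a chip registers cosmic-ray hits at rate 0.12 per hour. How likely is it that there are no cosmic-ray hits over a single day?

Over the interval, μ = 0.12 × 24 = 2.88 (a day = 24 hours).
P(N = 0) = e^(−μ) μ^0/0! = e^(−2.88) · 2.88^0/1 ≈ 0.0561.

0.0561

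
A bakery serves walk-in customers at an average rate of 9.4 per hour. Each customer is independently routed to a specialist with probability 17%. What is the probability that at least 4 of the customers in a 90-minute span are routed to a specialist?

0.2207

Thinning: the customers that are routed to a specialist themselves form a Poisson process with rate 0.17 × 9.4 = 1.598 per hour.
Over the interval, μ = 1.598 × 1.5 = 2.397 (a 90-minute span = 1.5 hours).
P(N ≥ 4) = 1 − P(N ≤ 3) ≈ 0.2207.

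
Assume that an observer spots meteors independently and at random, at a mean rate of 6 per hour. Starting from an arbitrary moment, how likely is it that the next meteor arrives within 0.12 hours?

Inter-arrival times are exponential with rate λ = 6 per hour.
P(T ≤ 0.12) = 1 − e^(−λt) = 1 − e^(−6 × 0.12) = 1 − e^(−0.72) ≈ 0.5132.

0.5132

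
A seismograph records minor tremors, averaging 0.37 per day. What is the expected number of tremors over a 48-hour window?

0.74

E[N] = λt = 0.37 × 2 = 0.74 (a 48-hour window = 2 days).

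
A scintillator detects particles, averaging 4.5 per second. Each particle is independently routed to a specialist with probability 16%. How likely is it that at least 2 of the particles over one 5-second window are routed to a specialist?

0.8743

Thinning: the particles that are routed to a specialist themselves form a Poisson process with rate 0.16 × 4.5 = 0.72 per second.
Over the interval, μ = 0.72 × 5 = 3.6 (a 5-second window = 5 seconds).
P(N ≥ 2) = 1 − P(N ≤ 1) ≈ 0.8743.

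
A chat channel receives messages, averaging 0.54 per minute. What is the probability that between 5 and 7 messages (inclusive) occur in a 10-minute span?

Over the interval, μ = 0.54 × 10 = 5.4 (a 10-minute span = 10 minutes).
P(5 ≤ N ≤ 7) = Σ_{j=5}^{7} e^(−5.4) · 5.4^j/j! ≈ 0.4483.

0.4483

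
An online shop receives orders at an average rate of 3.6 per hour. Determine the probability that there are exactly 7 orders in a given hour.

0.0425

With mean μ = 3.6 per hour,
P(N = 7) = e^(−μ) μ^7/7! = e^(−3.6) · 3.6^7/5040 ≈ 0.0425.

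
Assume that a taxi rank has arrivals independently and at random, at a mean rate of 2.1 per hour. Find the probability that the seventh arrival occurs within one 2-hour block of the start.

0.1325

Over the interval, μ = 2.1 × 2 = 4.2 (a 2-hour block = 2 hours).
The seventh arrival falls in the interval iff at least 7 events occur there: P(S_7 ≤ t) = P(N ≥ 7) = 1 − P(N ≤ 6) ≈ 0.1325.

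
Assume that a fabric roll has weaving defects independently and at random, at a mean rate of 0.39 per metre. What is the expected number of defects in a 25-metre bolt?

9.75

E[N] = λt = 0.39 × 25 = 9.75 (a 25-metre bolt = 25 metres).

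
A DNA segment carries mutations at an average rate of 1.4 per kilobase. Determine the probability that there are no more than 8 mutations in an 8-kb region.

0.2147

Over the interval, μ = 1.4 × 8 = 11.2 (an 8-kb region = 8 kilobases).
P(N ≤ 8) = Σ_{j=0}^{8} e^(−μ) μ^j/j! ≈ 0.2147.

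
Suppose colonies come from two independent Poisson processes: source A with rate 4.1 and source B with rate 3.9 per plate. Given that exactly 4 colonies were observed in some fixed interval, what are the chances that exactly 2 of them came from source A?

0.3745

Given the total, each event is independently from source A with probability p = λ_A/(λ_A+λ_B) = 4.1/8 = 0.5125.
So K ~ Binomial(4, 4.1/8): P(K = 2) = C(4,2) · (4.1/8)^2 · (3.9/8)^2 ≈ 0.3745.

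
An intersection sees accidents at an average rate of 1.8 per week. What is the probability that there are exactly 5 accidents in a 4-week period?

0.1204

Over the interval, μ = 1.8 × 4 = 7.2 (a 4-week period = 4 weeks).
P(N = 5) = e^(−μ) μ^5/5! = e^(−7.2) · 7.2^5/120 ≈ 0.1204.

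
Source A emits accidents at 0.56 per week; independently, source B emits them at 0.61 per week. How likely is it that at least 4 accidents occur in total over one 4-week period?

0.6872

Independent Poisson processes superpose: combined rate λ = 0.56 + 0.61 = 1.17 per week.
Over the interval, μ = 1.17 × 4 = 4.68 (a 4-week period = 4 weeks).
P(N ≥ 4) = 1 − P(N ≤ 3) ≈ 0.6872.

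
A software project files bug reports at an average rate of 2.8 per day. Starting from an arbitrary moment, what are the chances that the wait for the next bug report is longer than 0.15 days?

The wait for the next event is exponential with rate λ = 2.8 per day.
P(T > 0.15) = e^(−λt) = e^(−2.8 × 0.15) = e^(−0.42) ≈ 0.6570.

0.6570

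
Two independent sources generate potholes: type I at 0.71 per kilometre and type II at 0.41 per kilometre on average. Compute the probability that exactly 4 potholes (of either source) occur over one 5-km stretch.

Independent Poisson processes superpose: combined rate λ = 0.71 + 0.41 = 1.12 per kilometre.
Over the interval, μ = 1.12 × 5 = 5.6 (a 5-km stretch = 5 kilometres).
P(N = 4) = e^(−5.6) · 5.6^4/4! ≈ 0.1515.

0.1515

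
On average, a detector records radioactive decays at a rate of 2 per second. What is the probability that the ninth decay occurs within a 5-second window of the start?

0.6672

Over the interval, μ = 2 × 5 = 10 (a 5-second window = 5 seconds).
The ninth arrival falls in the interval iff at least 9 events occur there: P(S_9 ≤ t) = P(N ≥ 9) = 1 − P(N ≤ 8) ≈ 0.6672.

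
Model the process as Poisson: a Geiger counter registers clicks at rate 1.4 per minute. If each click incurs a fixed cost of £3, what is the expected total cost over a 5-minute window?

E[N] = 1.4 × 5 = 7 (a 5-minute window = 5 minutes); E[cost] = 7 × £3 = £21.

£21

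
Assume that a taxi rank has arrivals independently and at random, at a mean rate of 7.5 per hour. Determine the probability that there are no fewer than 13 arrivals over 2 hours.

0.7324

Over the interval, μ = 7.5 × 2 = 15 (2 hours).
P(N ≥ 13) = 1 − P(N ≤ 12) = 1 − Σ_{j=0}^{12} e^(−μ) μ^j/j! ≈ 0.7324.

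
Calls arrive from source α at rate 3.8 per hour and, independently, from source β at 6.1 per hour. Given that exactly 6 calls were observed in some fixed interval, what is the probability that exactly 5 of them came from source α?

0.0308

Given the total, each event is independently from source α with probability p = λ_α/(λ_α+λ_β) = 3.8/9.9 ≈ 0.3838.
So K ~ Binomial(6, 3.8/9.9): P(K = 5) = C(6,5) · (3.8/9.9)^5 · (6.1/9.9)^1 ≈ 0.0308.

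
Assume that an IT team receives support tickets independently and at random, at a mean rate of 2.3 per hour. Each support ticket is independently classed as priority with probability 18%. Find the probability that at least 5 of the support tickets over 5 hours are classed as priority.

Thinning: the support tickets that are classed as priority themselves form a Poisson process with rate 0.18 × 2.3 = 0.414 per hour.
Over the interval, μ = 0.414 × 5 = 2.07 (5 hours).
P(N ≥ 5) = 1 − P(N ≤ 4) ≈ 0.0592.

0.0592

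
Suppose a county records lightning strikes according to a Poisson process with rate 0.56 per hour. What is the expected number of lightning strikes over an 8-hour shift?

4.48

E[N] = λt = 0.56 × 8 = 4.48 (an 8-hour shift = 8 hours).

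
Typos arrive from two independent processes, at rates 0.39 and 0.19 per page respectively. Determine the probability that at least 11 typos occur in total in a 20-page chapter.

Independent Poisson processes superpose: combined rate λ = 0.39 + 0.19 = 0.58 per page.
Over the interval, μ = 0.58 × 20 = 11.6 (a 20-page chapter = 20 pages).
P(N ≥ 11) = 1 − P(N ≤ 10) ≈ 0.6095.

0.6095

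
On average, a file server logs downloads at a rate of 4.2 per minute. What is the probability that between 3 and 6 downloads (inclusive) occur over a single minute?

0.6572

With mean μ = 4.2 per minute,
P(3 ≤ N ≤ 6) = Σ_{j=3}^{6} e^(−4.2) · 4.2^j/j! ≈ 0.6572.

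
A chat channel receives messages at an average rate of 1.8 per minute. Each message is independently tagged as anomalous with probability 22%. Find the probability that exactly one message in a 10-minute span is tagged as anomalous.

0.0755

Thinning: the messages that are tagged as anomalous themselves form a Poisson process with rate 0.22 × 1.8 = 0.396 per minute.
Over the interval, μ = 0.396 × 10 = 3.96 (a 10-minute span = 10 minutes).
P(N = 1) = e^(−3.96) · 3.96^1/1! ≈ 0.0755.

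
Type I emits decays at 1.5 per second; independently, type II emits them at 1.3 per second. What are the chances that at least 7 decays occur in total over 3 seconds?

0.7330

Independent Poisson processes superpose: combined rate λ = 1.5 + 1.3 = 2.8 per second.
Over the interval, μ = 2.8 × 3 = 8.4 (3 seconds).
P(N ≥ 7) = 1 − P(N ≤ 6) ≈ 0.7330.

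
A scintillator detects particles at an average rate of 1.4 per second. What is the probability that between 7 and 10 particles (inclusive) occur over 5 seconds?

Over the interval, μ = 1.4 × 5 = 7 (5 seconds).
P(7 ≤ N ≤ 10) = Σ_{j=7}^{10} e^(−7) · 7^j/j! ≈ 0.4518.

0.4518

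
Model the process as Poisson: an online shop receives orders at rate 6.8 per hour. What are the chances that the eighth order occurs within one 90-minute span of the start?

Over the interval, μ = 6.8 × 1.5 = 10.2 (a 90-minute span = 1.5 hours).
The eighth arrival falls in the interval iff at least 8 events occur there: P(S_8 ≤ t) = P(N ≥ 8) = 1 − P(N ≤ 7) ≈ 0.7973.

0.7973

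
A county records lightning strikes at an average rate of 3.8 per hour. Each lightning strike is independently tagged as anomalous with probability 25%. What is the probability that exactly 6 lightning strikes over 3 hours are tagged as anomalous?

0.0431

Thinning: the lightning strikes that are tagged as anomalous themselves form a Poisson process with rate 0.25 × 3.8 = 0.95 per hour.
Over the interval, μ = 0.95 × 3 = 2.85 (3 hours).
P(N = 6) = e^(−2.85) · 2.85^6/6! ≈ 0.0431.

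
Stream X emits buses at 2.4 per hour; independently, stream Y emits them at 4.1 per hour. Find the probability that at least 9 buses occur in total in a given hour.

0.2084

Independent Poisson processes superpose: combined rate λ = 2.4 + 4.1 = 6.5 per hour.
So μ = 6.5.
P(N ≥ 9) = 1 − P(N ≤ 8) ≈ 0.2084.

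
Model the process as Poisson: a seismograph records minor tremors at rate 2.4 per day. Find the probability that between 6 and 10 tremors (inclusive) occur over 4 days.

0.5491

Over the interval, μ = 2.4 × 4 = 9.6 (4 days).
P(6 ≤ N ≤ 10) = Σ_{j=6}^{10} e^(−9.6) · 9.6^j/j! ≈ 0.5491.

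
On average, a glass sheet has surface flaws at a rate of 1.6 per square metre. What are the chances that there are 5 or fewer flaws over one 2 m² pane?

0.8946

Over the interval, μ = 1.6 × 2 = 3.2 (a 2 m² pane = 2 square metres).
P(N ≤ 5) = Σ_{j=0}^{5} e^(−μ) μ^j/j! ≈ 0.8946.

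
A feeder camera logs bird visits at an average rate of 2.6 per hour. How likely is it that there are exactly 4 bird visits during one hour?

With mean μ = 2.6 per hour,
P(N = 4) = e^(−μ) μ^4/4! = e^(−2.6) · 2.6^4/24 ≈ 0.1414.

0.1414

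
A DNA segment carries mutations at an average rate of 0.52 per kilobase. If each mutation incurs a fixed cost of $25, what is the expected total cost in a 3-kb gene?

$39

E[N] = 0.52 × 3 = 1.56 (a 3-kb gene = 3 kilobases); E[cost] = 1.56 × $25 = $39.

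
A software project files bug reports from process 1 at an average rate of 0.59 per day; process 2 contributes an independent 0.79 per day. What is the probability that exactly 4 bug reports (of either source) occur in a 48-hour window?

Independent Poisson processes superpose: combined rate λ = 0.59 + 0.79 = 1.38 per day.
Over the interval, μ = 1.38 × 2 = 2.76 (a 48-hour window = 2 days).
P(N = 4) = e^(−2.76) · 2.76^4/4! ≈ 0.1530.

0.1530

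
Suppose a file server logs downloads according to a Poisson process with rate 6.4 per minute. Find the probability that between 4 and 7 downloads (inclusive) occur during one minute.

0.5684

With mean μ = 6.4 per minute,
P(4 ≤ N ≤ 7) = Σ_{j=4}^{7} e^(−6.4) · 6.4^j/j! ≈ 0.5684.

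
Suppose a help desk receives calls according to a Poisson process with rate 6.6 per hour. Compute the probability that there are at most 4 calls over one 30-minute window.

Over the interval, μ = 6.6 × 0.5 = 3.3 (a 30-minute window = 0.5 hours).
P(N ≤ 4) = Σ_{j=0}^{4} e^(−μ) μ^j/j! ≈ 0.7626.

0.7626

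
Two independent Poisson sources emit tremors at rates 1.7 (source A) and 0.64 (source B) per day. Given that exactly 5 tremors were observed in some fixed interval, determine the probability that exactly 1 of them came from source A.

Given the total, each event is independently from source A with probability p = λ_A/(λ_A+λ_B) = 1.7/2.34 ≈ 0.7265.
So K ~ Binomial(5, 1.7/2.34): P(K = 1) = C(5,1) · (1.7/2.34)^1 · (0.64/2.34)^4 ≈ 0.0203.

0.0203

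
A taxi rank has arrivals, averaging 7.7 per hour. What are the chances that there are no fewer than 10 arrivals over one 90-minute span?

Over the interval, μ = 7.7 × 1.5 = 11.55 (a 90-minute span = 1.5 hours).
P(N ≥ 10) = 1 − P(N ≤ 9) = 1 − Σ_{j=0}^{9} e^(−μ) μ^j/j! ≈ 0.7161.

0.7161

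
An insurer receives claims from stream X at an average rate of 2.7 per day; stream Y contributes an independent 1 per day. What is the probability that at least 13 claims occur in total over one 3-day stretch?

0.3223

Independent Poisson processes superpose: combined rate λ = 2.7 + 1 = 3.7 per day.
Over the interval, μ = 3.7 × 3 = 11.1 (a 3-day stretch = 3 days).
P(N ≥ 13) = 1 − P(N ≤ 12) ≈ 0.3223.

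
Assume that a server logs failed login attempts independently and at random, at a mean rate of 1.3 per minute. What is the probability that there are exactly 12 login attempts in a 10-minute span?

Over the interval, μ = 1.3 × 10 = 13 (a 10-minute span = 10 minutes).
P(N = 12) = e^(−μ) μ^12/12! = e^(−13) · 13^12/479001600 ≈ 0.1099.

0.1099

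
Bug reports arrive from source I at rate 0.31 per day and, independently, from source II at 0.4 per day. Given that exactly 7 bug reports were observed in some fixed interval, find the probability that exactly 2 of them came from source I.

0.2272

Given the total, each event is independently from source I with probability p = λ_I/(λ_I+λ_II) = 0.31/0.71 ≈ 0.4366.
So K ~ Binomial(7, 0.31/0.71): P(K = 2) = C(7,2) · (0.31/0.71)^2 · (0.4/0.71)^5 ≈ 0.2272.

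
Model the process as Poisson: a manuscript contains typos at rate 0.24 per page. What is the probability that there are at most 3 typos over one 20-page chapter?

0.2942

Over the interval, μ = 0.24 × 20 = 4.8 (a 20-page chapter = 20 pages).
P(N ≤ 3) = Σ_{j=0}^{3} e^(−μ) μ^j/j! ≈ 0.2942.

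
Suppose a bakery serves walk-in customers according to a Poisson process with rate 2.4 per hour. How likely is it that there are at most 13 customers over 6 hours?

0.4227

Over the interval, μ = 2.4 × 6 = 14.4 (6 hours).
P(N ≤ 13) = Σ_{j=0}^{13} e^(−μ) μ^j/j! ≈ 0.4227.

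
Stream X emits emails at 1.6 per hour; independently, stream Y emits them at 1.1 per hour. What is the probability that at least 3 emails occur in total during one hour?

Independent Poisson processes superpose: combined rate λ = 1.6 + 1.1 = 2.7 per hour.
So μ = 2.7.
P(N ≥ 3) = 1 − P(N ≤ 2) ≈ 0.5064.

0.5064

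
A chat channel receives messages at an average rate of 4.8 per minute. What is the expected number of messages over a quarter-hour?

72

E[N] = λt = 4.8 × 15 = 72 (a quarter-hour = 15 minutes).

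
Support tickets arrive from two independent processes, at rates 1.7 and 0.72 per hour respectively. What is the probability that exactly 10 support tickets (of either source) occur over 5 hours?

Independent Poisson processes superpose: combined rate λ = 1.7 + 0.72 = 2.42 per hour.
Over the interval, μ = 2.42 × 5 = 12.1 (5 hours).
P(N = 10) = e^(−12.1) · 12.1^10/10! ≈ 0.1031.

0.1031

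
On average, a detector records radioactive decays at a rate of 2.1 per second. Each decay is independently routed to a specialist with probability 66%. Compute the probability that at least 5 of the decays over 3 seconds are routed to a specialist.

0.4020

Thinning: the decays that are routed to a specialist themselves form a Poisson process with rate 0.66 × 2.1 = 1.386 per second.
Over the interval, μ = 1.386 × 3 = 4.158 (3 seconds).
P(N ≥ 5) = 1 − P(N ≤ 4) ≈ 0.4020.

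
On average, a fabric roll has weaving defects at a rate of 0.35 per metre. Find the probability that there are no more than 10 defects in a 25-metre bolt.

Over the interval, μ = 0.35 × 25 = 8.75 (a 25-metre bolt = 25 metres).
P(N ≤ 10) = Σ_{j=0}^{10} e^(−μ) μ^j/j! ≈ 0.7352.

0.7352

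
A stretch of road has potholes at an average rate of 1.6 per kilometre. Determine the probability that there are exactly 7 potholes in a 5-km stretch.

Over the interval, μ = 1.6 × 5 = 8 (a 5-km stretch = 5 kilometres).
P(N = 7) = e^(−μ) μ^7/7! = e^(−8) · 8^7/5040 ≈ 0.1396.

0.1396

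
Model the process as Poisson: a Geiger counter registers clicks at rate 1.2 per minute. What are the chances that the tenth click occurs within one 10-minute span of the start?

0.7576

Over the interval, μ = 1.2 × 10 = 12 (a 10-minute span = 10 minutes).
The tenth arrival falls in the interval iff at least 10 events occur there: P(S_10 ≤ t) = P(N ≥ 10) = 1 − P(N ≤ 9) ≈ 0.7576.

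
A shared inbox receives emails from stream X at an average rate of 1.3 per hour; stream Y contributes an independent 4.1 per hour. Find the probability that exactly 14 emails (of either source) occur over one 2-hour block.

Independent Poisson processes superpose: combined rate λ = 1.3 + 4.1 = 5.4 per hour.
Over the interval, μ = 5.4 × 2 = 10.8 (a 2-hour block = 2 hours).
P(N = 14) = e^(−10.8) · 10.8^14/14! ≈ 0.0687.

0.0687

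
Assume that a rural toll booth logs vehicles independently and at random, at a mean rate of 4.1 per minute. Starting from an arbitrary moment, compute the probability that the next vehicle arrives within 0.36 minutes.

Inter-arrival times are exponential with rate λ = 4.1 per minute.
P(T ≤ 0.36) = 1 − e^(−λt) = 1 − e^(−4.1 × 0.36) = 1 − e^(−1.476) ≈ 0.7714.

0.7714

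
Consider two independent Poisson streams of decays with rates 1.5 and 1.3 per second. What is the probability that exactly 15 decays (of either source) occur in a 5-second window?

0.0989

Independent Poisson processes superpose: combined rate λ = 1.5 + 1.3 = 2.8 per second.
Over the interval, μ = 2.8 × 5 = 14 (a 5-second window = 5 seconds).
P(N = 15) = e^(−14) · 14^15/15! ≈ 0.0989.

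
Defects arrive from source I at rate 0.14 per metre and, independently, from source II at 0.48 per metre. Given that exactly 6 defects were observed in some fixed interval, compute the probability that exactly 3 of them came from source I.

Given the total, each event is independently from source I with probability p = λ_I/(λ_I+λ_II) = 0.14/0.62 ≈ 0.2258.
So K ~ Binomial(6, 0.14/0.62): P(K = 3) = C(6,3) · (0.14/0.62)^3 · (0.48/0.62)^3 ≈ 0.1069.

0.1069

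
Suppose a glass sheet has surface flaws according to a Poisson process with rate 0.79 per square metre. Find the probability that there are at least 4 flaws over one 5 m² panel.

0.5567

Over the interval, μ = 0.79 × 5 = 3.95 (a 5 m² panel = 5 square metres).
P(N ≥ 4) = 1 − P(N ≤ 3) = 1 − Σ_{j=0}^{3} e^(−μ) μ^j/j! ≈ 0.5567.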